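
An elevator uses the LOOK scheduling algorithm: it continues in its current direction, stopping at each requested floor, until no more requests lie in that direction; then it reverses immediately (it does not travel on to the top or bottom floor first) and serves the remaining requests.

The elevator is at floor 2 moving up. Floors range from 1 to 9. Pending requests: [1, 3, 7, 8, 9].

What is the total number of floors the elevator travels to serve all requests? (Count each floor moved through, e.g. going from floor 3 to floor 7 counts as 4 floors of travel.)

Start at floor 2 moving up, LOOK stop order: [3, 7, 8, 9, 1]
  2 → 3: |3-2| = 1, total = 1
  3 → 7: |7-3| = 4, total = 5
  7 → 8: |8-7| = 1, total = 6
  8 → 9: |9-8| = 1, total = 7
  9 → 1: |1-9| = 8, total = 15

Answer: 15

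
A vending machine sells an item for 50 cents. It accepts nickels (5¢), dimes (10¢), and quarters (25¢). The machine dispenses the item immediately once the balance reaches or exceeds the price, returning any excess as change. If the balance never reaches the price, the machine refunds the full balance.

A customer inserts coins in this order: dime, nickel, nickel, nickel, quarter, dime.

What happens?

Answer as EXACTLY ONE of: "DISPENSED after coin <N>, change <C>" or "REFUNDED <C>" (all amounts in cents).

Answer: DISPENSED after coin 5, change 0

Derivation:
Price: 50¢
Coin 1 (dime, 10¢): balance = 10¢
Coin 2 (nickel, 5¢): balance = 15¢
Coin 3 (nickel, 5¢): balance = 20¢
Coin 4 (nickel, 5¢): balance = 25¢
Coin 5 (quarter, 25¢): balance = 50¢
  → balance >= price → DISPENSE, change = 50 - 50 = 0¢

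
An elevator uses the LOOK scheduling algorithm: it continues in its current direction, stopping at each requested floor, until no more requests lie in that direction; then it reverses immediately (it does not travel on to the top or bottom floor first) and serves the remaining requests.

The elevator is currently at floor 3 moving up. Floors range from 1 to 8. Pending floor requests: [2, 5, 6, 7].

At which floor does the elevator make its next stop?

Answer: 5

Derivation:
Current floor: 3, direction: up
Requests above: [5, 6, 7]
Requests below: [2]
Moving up and requests lie above → nearest above is min([5, 6, 7]) = 5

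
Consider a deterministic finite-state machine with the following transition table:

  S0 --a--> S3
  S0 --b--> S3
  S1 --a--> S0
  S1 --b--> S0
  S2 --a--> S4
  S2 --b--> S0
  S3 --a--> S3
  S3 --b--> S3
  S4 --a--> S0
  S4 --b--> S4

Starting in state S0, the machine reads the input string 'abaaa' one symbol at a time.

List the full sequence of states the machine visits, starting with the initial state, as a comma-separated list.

Start: S0
  read 'a': S0 --a--> S3
  read 'b': S3 --b--> S3
  read 'a': S3 --a--> S3
  read 'a': S3 --a--> S3
  read 'a': S3 --a--> S3

Answer: S0, S3, S3, S3, S3, S3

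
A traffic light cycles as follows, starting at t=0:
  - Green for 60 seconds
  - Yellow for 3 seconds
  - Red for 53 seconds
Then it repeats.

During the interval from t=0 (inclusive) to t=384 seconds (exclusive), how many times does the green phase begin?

Cycle = 60+3+53 = 116s
green phase starts at t = k*116 + 0 for k=0,1,2,...
Need k*116+0 < 384 → k < 3.310
k ∈ {0, ..., 3} → 4 starts

Answer: 4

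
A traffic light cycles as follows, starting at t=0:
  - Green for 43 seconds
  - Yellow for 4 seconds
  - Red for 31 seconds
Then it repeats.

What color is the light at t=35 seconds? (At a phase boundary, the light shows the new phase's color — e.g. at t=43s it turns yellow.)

Answer: green

Derivation:
Cycle length = 43 + 4 + 31 = 78s
t = 35, phase_t = 35 mod 78 = 35
35 < 43 (green end) → GREEN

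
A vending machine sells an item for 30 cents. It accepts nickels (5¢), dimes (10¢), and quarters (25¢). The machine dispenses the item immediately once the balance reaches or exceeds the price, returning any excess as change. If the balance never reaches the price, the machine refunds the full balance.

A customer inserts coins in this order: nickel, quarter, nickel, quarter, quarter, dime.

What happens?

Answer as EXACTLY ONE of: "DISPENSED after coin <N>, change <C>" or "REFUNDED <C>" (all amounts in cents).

Price: 30¢
Coin 1 (nickel, 5¢): balance = 5¢
Coin 2 (quarter, 25¢): balance = 30¢
  → balance >= price → DISPENSE, change = 30 - 30 = 0¢

Answer: DISPENSED after coin 2, change 0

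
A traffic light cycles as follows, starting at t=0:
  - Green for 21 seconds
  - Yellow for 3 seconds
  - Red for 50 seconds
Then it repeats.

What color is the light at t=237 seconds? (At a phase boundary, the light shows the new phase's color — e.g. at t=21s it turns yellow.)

Answer: green

Derivation:
Cycle length = 21 + 3 + 50 = 74s
t = 237, phase_t = 237 mod 74 = 15
15 < 21 (green end) → GREEN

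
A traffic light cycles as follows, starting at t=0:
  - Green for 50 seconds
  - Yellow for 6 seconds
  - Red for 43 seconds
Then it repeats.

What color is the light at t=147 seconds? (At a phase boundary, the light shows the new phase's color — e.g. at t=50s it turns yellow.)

Answer: green

Derivation:
Cycle length = 50 + 6 + 43 = 99s
t = 147, phase_t = 147 mod 99 = 48
48 < 50 (green end) → GREEN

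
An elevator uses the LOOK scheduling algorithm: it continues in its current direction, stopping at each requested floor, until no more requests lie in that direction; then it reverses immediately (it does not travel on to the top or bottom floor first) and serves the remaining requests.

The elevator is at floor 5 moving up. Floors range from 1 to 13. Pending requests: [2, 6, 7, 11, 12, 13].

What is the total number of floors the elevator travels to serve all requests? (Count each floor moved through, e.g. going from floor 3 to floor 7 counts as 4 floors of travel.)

Start at floor 5 moving up, LOOK stop order: [6, 7, 11, 12, 13, 2]
  5 → 6: |6-5| = 1, total = 1
  6 → 7: |7-6| = 1, total = 2
  7 → 11: |11-7| = 4, total = 6
  11 → 12: |12-11| = 1, total = 7
  12 → 13: |13-12| = 1, total = 8
  13 → 2: |2-13| = 11, total = 19

Answer: 19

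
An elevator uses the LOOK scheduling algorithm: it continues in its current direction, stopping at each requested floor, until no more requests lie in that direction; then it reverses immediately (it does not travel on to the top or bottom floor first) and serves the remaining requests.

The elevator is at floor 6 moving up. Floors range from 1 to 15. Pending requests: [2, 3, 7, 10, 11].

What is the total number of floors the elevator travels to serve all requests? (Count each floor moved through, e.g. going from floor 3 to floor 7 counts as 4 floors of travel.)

Answer: 14

Derivation:
Start at floor 6 moving up, LOOK stop order: [7, 10, 11, 3, 2]
  6 → 7: |7-6| = 1, total = 1
  7 → 10: |10-7| = 3, total = 4
  10 → 11: |11-10| = 1, total = 5
  11 → 3: |3-11| = 8, total = 13
  3 → 2: |2-3| = 1, total = 14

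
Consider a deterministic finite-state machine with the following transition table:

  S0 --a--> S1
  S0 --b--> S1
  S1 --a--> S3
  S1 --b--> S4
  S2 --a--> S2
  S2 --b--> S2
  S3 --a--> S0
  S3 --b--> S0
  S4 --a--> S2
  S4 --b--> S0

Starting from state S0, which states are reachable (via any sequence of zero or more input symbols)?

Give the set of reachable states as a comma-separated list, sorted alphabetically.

BFS from S0:
  visit S0: S0--a-->S1 (new), S0--b-->S1 (seen)
  visit S1: S1--a-->S3 (new), S1--b-->S4 (new)
  visit S3: S3--a-->S0 (seen), S3--b-->S0 (seen)
  visit S4: S4--a-->S2 (new), S4--b-->S0 (seen)
  visit S2: S2--a-->S2 (seen), S2--b-->S2 (seen)

Answer: S0, S1, S2, S3, S4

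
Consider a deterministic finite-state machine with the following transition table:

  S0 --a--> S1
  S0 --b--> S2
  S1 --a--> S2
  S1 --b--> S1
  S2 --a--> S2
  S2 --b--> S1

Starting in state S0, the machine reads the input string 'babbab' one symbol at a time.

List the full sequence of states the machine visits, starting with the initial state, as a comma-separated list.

Start: S0
  read 'b': S0 --b--> S2
  read 'a': S2 --a--> S2
  read 'b': S2 --b--> S1
  read 'b': S1 --b--> S1
  read 'a': S1 --a--> S2
  read 'b': S2 --b--> S1

Answer: S0, S2, S2, S1, S1, S2, S1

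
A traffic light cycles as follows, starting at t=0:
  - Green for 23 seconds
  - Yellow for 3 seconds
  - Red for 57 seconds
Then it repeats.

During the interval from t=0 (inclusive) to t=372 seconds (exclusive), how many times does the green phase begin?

Answer: 5

Derivation:
Cycle = 23+3+57 = 83s
green phase starts at t = k*83 + 0 for k=0,1,2,...
Need k*83+0 < 372 → k < 4.482
k ∈ {0, ..., 4} → 5 starts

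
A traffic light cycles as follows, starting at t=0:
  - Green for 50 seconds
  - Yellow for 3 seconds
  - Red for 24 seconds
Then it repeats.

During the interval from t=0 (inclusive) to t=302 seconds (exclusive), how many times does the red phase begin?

Answer: 4

Derivation:
Cycle = 50+3+24 = 77s
red phase starts at t = k*77 + 53 for k=0,1,2,...
Need k*77+53 < 302 → k < 3.234
k ∈ {0, ..., 3} → 4 starts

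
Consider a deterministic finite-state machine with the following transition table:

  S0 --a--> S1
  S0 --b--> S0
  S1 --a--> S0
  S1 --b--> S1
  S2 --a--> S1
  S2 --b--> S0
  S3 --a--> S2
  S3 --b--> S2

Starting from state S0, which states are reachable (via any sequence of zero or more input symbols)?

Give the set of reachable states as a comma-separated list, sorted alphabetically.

BFS from S0:
  visit S0: S0--a-->S1 (new), S0--b-->S0 (seen)
  visit S1: S1--a-->S0 (seen), S1--b-->S1 (seen)

Answer: S0, S1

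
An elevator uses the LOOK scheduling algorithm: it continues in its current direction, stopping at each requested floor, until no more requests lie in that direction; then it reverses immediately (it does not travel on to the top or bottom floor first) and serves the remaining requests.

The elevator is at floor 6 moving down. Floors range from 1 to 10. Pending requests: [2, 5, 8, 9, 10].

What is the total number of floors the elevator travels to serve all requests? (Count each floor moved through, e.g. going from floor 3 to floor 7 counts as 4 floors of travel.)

Answer: 12

Derivation:
Start at floor 6 moving down, LOOK stop order: [5, 2, 8, 9, 10]
  6 → 5: |5-6| = 1, total = 1
  5 → 2: |2-5| = 3, total = 4
  2 → 8: |8-2| = 6, total = 10
  8 → 9: |9-8| = 1, total = 11
  9 → 10: |10-9| = 1, total = 12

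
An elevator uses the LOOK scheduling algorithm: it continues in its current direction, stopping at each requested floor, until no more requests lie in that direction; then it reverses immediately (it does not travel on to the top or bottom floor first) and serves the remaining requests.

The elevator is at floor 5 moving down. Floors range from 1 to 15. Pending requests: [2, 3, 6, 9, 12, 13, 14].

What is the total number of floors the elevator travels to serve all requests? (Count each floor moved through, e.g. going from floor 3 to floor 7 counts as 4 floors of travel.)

Answer: 15

Derivation:
Start at floor 5 moving down, LOOK stop order: [3, 2, 6, 9, 12, 13, 14]
  5 → 3: |3-5| = 2, total = 2
  3 → 2: |2-3| = 1, total = 3
  2 → 6: |6-2| = 4, total = 7
  6 → 9: |9-6| = 3, total = 10
  9 → 12: |12-9| = 3, total = 13
  12 → 13: |13-12| = 1, total = 14
  13 → 14: |14-13| = 1, total = 15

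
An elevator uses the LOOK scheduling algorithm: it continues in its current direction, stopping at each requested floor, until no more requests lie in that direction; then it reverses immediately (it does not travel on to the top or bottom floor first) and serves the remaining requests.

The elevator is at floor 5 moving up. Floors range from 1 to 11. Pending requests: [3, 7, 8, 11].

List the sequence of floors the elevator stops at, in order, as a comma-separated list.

Current: 5, moving UP
Serve above first (ascending): [7, 8, 11]
Then reverse, serve below (descending): [3]

Answer: 7, 8, 11, 3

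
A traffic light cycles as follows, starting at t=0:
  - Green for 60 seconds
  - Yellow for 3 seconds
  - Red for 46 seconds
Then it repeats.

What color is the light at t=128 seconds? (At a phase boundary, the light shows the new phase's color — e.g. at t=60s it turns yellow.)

Cycle length = 60 + 3 + 46 = 109s
t = 128, phase_t = 128 mod 109 = 19
19 < 60 (green end) → GREEN

Answer: green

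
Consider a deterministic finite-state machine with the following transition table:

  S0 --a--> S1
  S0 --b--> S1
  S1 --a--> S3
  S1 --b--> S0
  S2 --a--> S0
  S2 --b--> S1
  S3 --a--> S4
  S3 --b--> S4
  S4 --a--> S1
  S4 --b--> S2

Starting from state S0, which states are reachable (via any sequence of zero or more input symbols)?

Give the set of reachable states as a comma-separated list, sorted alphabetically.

BFS from S0:
  visit S0: S0--a-->S1 (new), S0--b-->S1 (seen)
  visit S1: S1--a-->S3 (new), S1--b-->S0 (seen)
  visit S3: S3--a-->S4 (new), S3--b-->S4 (seen)
  visit S4: S4--a-->S1 (seen), S4--b-->S2 (new)
  visit S2: S2--a-->S0 (seen), S2--b-->S1 (seen)

Answer: S0, S1, S2, S3, S4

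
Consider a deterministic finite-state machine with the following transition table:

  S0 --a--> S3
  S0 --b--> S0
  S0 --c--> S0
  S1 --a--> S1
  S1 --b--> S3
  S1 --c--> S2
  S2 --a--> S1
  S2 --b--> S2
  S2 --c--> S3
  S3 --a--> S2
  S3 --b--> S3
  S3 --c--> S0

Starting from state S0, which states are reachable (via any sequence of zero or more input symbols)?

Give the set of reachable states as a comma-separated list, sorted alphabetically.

Answer: S0, S1, S2, S3

Derivation:
BFS from S0:
  visit S0: S0--a-->S3 (new), S0--b-->S0 (seen), S0--c-->S0 (seen)
  visit S3: S3--a-->S2 (new), S3--b-->S3 (seen), S3--c-->S0 (seen)
  visit S2: S2--a-->S1 (new), S2--b-->S2 (seen), S2--c-->S3 (seen)
  visit S1: S1--a-->S1 (seen), S1--b-->S3 (seen), S1--c-->S2 (seen)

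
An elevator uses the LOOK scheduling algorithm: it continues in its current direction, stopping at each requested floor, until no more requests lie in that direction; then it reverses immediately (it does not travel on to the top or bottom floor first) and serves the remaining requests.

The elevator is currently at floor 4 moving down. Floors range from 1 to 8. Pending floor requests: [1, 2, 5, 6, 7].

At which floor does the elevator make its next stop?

Current floor: 4, direction: down
Requests above: [5, 6, 7]
Requests below: [1, 2]
Moving down and requests lie below → nearest below is max([1, 2]) = 2

Answer: 2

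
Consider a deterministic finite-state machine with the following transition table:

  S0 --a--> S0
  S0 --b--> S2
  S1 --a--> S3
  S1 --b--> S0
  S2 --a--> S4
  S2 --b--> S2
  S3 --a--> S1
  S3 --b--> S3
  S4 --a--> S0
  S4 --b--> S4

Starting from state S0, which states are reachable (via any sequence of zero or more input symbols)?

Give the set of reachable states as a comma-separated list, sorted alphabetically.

BFS from S0:
  visit S0: S0--a-->S0 (seen), S0--b-->S2 (new)
  visit S2: S2--a-->S4 (new), S2--b-->S2 (seen)
  visit S4: S4--a-->S0 (seen), S4--b-->S4 (seen)

Answer: S0, S2, S4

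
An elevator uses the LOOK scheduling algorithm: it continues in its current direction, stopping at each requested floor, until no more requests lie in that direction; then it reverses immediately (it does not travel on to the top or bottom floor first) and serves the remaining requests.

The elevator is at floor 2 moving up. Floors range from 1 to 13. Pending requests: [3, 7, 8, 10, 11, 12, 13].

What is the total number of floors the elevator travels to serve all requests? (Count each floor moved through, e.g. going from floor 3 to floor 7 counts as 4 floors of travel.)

Answer: 11

Derivation:
Start at floor 2 moving up, LOOK stop order: [3, 7, 8, 10, 11, 12, 13]
  2 → 3: |3-2| = 1, total = 1
  3 → 7: |7-3| = 4, total = 5
  7 → 8: |8-7| = 1, total = 6
  8 → 10: |10-8| = 2, total = 8
  10 → 11: |11-10| = 1, total = 9
  11 → 12: |12-11| = 1, total = 10
  12 → 13: |13-12| = 1, total = 11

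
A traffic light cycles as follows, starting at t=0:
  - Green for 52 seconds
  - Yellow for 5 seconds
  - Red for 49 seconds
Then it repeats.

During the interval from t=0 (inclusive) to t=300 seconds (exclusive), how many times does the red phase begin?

Answer: 3

Derivation:
Cycle = 52+5+49 = 106s
red phase starts at t = k*106 + 57 for k=0,1,2,...
Need k*106+57 < 300 → k < 2.292
k ∈ {0, ..., 2} → 3 starts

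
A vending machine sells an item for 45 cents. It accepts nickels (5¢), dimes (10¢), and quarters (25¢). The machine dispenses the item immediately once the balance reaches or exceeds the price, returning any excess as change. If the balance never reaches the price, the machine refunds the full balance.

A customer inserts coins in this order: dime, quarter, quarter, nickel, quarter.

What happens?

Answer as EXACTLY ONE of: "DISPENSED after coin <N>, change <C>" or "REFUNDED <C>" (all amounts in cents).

Answer: DISPENSED after coin 3, change 15

Derivation:
Price: 45¢
Coin 1 (dime, 10¢): balance = 10¢
Coin 2 (quarter, 25¢): balance = 35¢
Coin 3 (quarter, 25¢): balance = 60¢
  → balance >= price → DISPENSE, change = 60 - 45 = 15¢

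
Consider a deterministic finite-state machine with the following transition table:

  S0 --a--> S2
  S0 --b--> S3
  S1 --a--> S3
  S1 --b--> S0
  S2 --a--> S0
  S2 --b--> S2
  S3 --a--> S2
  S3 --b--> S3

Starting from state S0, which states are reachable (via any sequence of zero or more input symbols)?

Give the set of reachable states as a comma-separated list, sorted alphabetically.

Answer: S0, S2, S3

Derivation:
BFS from S0:
  visit S0: S0--a-->S2 (new), S0--b-->S3 (new)
  visit S2: S2--a-->S0 (seen), S2--b-->S2 (seen)
  visit S3: S3--a-->S2 (seen), S3--b-->S3 (seen)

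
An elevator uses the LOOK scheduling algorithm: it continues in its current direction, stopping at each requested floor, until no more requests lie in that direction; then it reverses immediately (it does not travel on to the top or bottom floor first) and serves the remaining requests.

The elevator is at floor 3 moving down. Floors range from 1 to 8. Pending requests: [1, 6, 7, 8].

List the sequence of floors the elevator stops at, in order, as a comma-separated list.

Current: 3, moving DOWN
Serve below first (descending): [1]
Then reverse, serve above (ascending): [6, 7, 8]

Answer: 1, 6, 7, 8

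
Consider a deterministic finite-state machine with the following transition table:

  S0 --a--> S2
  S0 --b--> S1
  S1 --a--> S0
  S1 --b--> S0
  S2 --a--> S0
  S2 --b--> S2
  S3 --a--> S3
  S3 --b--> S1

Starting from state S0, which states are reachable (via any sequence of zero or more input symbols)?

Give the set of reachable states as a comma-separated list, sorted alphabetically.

Answer: S0, S1, S2

Derivation:
BFS from S0:
  visit S0: S0--a-->S2 (new), S0--b-->S1 (new)
  visit S2: S2--a-->S0 (seen), S2--b-->S2 (seen)
  visit S1: S1--a-->S0 (seen), S1--b-->S0 (seen)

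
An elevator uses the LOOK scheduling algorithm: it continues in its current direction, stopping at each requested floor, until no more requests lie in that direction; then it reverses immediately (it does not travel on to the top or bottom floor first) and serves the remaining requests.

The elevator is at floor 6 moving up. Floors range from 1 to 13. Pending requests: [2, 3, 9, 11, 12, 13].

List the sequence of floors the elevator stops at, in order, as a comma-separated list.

Current: 6, moving UP
Serve above first (ascending): [9, 11, 12, 13]
Then reverse, serve below (descending): [3, 2]

Answer: 9, 11, 12, 13, 3, 2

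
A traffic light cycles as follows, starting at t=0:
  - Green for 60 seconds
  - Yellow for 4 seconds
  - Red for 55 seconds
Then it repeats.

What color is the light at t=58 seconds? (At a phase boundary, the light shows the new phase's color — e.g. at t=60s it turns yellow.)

Cycle length = 60 + 4 + 55 = 119s
t = 58, phase_t = 58 mod 119 = 58
58 < 60 (green end) → GREEN

Answer: green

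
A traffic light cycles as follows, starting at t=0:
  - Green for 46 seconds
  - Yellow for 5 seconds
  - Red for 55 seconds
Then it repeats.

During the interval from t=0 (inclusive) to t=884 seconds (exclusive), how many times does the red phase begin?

Cycle = 46+5+55 = 106s
red phase starts at t = k*106 + 51 for k=0,1,2,...
Need k*106+51 < 884 → k < 7.858
k ∈ {0, ..., 7} → 8 starts

Answer: 8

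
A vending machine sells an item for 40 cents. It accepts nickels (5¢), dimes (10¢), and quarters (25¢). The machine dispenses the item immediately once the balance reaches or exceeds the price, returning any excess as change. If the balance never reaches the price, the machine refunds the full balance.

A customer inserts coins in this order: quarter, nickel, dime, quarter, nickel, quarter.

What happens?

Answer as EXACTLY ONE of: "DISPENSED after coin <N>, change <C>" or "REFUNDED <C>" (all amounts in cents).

Price: 40¢
Coin 1 (quarter, 25¢): balance = 25¢
Coin 2 (nickel, 5¢): balance = 30¢
Coin 3 (dime, 10¢): balance = 40¢
  → balance >= price → DISPENSE, change = 40 - 40 = 0¢

Answer: DISPENSED after coin 3, change 0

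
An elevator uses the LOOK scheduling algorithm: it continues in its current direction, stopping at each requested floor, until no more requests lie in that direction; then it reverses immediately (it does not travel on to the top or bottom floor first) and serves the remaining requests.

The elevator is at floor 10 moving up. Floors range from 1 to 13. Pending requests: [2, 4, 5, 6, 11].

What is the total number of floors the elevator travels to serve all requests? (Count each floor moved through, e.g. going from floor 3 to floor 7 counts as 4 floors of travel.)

Answer: 10

Derivation:
Start at floor 10 moving up, LOOK stop order: [11, 6, 5, 4, 2]
  10 → 11: |11-10| = 1, total = 1
  11 → 6: |6-11| = 5, total = 6
  6 → 5: |5-6| = 1, total = 7
  5 → 4: |4-5| = 1, total = 8
  4 → 2: |2-4| = 2, total = 10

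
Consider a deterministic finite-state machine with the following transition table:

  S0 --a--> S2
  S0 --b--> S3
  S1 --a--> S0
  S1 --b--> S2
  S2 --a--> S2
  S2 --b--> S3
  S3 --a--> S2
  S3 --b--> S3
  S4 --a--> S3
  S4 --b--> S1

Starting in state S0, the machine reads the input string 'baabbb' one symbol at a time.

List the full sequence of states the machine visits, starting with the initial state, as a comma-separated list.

Answer: S0, S3, S2, S2, S3, S3, S3

Derivation:
Start: S0
  read 'b': S0 --b--> S3
  read 'a': S3 --a--> S2
  read 'a': S2 --a--> S2
  read 'b': S2 --b--> S3
  read 'b': S3 --b--> S3
  read 'b': S3 --b--> S3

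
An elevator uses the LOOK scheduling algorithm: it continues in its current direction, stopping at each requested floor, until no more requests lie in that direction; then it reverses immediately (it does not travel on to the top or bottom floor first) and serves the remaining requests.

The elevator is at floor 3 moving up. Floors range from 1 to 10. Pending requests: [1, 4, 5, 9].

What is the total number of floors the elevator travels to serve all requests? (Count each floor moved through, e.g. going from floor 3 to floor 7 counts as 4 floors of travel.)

Start at floor 3 moving up, LOOK stop order: [4, 5, 9, 1]
  3 → 4: |4-3| = 1, total = 1
  4 → 5: |5-4| = 1, total = 2
  5 → 9: |9-5| = 4, total = 6
  9 → 1: |1-9| = 8, total = 14

Answer: 14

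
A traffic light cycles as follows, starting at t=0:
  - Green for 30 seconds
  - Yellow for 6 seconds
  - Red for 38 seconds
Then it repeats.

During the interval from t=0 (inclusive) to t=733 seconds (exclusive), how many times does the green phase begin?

Answer: 10

Derivation:
Cycle = 30+6+38 = 74s
green phase starts at t = k*74 + 0 for k=0,1,2,...
Need k*74+0 < 733 → k < 9.905
k ∈ {0, ..., 9} → 10 starts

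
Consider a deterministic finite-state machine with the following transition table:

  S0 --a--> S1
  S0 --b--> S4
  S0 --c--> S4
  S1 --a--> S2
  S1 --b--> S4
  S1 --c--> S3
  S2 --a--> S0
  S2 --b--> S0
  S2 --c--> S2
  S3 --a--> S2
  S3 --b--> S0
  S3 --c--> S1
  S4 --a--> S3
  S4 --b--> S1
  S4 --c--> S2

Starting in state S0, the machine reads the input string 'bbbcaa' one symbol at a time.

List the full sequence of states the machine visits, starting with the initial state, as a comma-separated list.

Answer: S0, S4, S1, S4, S2, S0, S1

Derivation:
Start: S0
  read 'b': S0 --b--> S4
  read 'b': S4 --b--> S1
  read 'b': S1 --b--> S4
  read 'c': S4 --c--> S2
  read 'a': S2 --a--> S0
  read 'a': S0 --a--> S1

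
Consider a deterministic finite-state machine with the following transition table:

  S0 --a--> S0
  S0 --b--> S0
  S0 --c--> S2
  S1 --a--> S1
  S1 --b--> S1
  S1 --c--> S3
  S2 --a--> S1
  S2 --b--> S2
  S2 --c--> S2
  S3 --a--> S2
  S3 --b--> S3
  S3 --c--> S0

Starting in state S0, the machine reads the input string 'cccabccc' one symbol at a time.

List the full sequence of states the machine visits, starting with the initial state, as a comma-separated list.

Start: S0
  read 'c': S0 --c--> S2
  read 'c': S2 --c--> S2
  read 'c': S2 --c--> S2
  read 'a': S2 --a--> S1
  read 'b': S1 --b--> S1
  read 'c': S1 --c--> S3
  read 'c': S3 --c--> S0
  read 'c': S0 --c--> S2

Answer: S0, S2, S2, S2, S1, S1, S3, S0, S2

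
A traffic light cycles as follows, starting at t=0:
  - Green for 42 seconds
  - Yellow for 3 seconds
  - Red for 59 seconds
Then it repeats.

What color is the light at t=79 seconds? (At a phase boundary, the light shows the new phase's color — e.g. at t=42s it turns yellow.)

Answer: red

Derivation:
Cycle length = 42 + 3 + 59 = 104s
t = 79, phase_t = 79 mod 104 = 79
79 >= 45 → RED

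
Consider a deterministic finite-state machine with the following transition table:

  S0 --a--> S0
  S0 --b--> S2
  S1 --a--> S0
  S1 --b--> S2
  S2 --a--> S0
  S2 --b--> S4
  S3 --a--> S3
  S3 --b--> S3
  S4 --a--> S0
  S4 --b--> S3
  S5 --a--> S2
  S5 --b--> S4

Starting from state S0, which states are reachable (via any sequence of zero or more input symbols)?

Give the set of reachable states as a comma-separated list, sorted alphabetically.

BFS from S0:
  visit S0: S0--a-->S0 (seen), S0--b-->S2 (new)
  visit S2: S2--a-->S0 (seen), S2--b-->S4 (new)
  visit S4: S4--a-->S0 (seen), S4--b-->S3 (new)
  visit S3: S3--a-->S3 (seen), S3--b-->S3 (seen)

Answer: S0, S2, S3, S4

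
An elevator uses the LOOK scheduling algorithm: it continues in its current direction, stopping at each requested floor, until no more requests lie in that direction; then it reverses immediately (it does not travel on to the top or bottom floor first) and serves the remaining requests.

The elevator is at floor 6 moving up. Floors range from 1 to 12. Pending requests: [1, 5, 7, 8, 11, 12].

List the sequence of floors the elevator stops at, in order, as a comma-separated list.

Answer: 7, 8, 11, 12, 5, 1

Derivation:
Current: 6, moving UP
Serve above first (ascending): [7, 8, 11, 12]
Then reverse, serve below (descending): [5, 1]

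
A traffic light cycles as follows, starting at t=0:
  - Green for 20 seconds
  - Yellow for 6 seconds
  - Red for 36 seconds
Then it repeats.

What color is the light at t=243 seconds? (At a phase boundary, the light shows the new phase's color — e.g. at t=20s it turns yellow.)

Cycle length = 20 + 6 + 36 = 62s
t = 243, phase_t = 243 mod 62 = 57
57 >= 26 → RED

Answer: red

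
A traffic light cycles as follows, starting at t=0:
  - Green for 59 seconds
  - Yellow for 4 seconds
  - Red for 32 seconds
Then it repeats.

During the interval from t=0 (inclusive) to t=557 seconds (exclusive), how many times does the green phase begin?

Answer: 6

Derivation:
Cycle = 59+4+32 = 95s
green phase starts at t = k*95 + 0 for k=0,1,2,...
Need k*95+0 < 557 → k < 5.863
k ∈ {0, ..., 5} → 6 starts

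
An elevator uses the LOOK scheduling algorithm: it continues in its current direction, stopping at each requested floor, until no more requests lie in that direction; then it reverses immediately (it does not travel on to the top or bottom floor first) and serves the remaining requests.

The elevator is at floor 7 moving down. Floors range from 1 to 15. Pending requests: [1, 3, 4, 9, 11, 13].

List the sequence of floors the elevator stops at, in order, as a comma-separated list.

Current: 7, moving DOWN
Serve below first (descending): [4, 3, 1]
Then reverse, serve above (ascending): [9, 11, 13]

Answer: 4, 3, 1, 9, 11, 13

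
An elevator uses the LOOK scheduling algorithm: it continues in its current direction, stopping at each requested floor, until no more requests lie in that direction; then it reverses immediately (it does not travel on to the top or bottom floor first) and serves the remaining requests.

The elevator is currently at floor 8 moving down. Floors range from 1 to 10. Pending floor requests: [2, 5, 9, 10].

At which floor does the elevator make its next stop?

Answer: 5

Derivation:
Current floor: 8, direction: down
Requests above: [9, 10]
Requests below: [2, 5]
Moving down and requests lie below → nearest below is max([2, 5]) = 5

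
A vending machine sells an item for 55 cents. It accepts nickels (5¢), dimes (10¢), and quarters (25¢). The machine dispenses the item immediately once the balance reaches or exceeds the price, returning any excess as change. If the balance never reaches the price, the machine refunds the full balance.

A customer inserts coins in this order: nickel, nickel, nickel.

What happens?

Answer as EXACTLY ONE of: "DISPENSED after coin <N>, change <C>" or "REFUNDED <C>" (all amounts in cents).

Price: 55¢
Coin 1 (nickel, 5¢): balance = 5¢
Coin 2 (nickel, 5¢): balance = 10¢
Coin 3 (nickel, 5¢): balance = 15¢
All coins inserted, balance 15¢ < price 55¢ → REFUND 15¢

Answer: REFUNDED 15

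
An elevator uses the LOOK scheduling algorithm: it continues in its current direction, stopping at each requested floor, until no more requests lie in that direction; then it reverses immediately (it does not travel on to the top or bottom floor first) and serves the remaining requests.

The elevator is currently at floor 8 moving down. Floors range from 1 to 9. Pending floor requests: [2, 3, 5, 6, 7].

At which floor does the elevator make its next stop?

Answer: 7

Derivation:
Current floor: 8, direction: down
Requests above: []
Requests below: [2, 3, 5, 6, 7]
Moving down and requests lie below → nearest below is max([2, 3, 5, 6, 7]) = 7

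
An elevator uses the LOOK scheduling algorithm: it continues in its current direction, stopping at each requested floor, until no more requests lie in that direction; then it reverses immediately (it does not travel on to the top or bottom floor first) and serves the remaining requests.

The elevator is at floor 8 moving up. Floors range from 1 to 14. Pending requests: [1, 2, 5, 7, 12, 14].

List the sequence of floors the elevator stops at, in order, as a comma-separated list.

Answer: 12, 14, 7, 5, 2, 1

Derivation:
Current: 8, moving UP
Serve above first (ascending): [12, 14]
Then reverse, serve below (descending): [7, 5, 2, 1]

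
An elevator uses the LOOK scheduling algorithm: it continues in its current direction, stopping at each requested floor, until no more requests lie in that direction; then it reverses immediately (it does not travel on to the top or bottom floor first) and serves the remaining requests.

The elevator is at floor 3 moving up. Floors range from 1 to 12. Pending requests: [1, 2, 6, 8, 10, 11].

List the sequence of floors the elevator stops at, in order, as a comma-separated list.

Current: 3, moving UP
Serve above first (ascending): [6, 8, 10, 11]
Then reverse, serve below (descending): [2, 1]

Answer: 6, 8, 10, 11, 2, 1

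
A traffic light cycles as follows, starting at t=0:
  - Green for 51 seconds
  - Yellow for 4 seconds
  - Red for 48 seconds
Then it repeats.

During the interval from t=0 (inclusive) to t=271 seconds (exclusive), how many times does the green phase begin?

Answer: 3

Derivation:
Cycle = 51+4+48 = 103s
green phase starts at t = k*103 + 0 for k=0,1,2,...
Need k*103+0 < 271 → k < 2.631
k ∈ {0, ..., 2} → 3 starts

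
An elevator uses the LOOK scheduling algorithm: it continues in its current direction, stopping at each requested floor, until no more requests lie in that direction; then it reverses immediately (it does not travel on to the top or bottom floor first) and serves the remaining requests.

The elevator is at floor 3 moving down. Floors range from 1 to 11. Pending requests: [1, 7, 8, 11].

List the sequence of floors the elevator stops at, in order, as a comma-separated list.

Current: 3, moving DOWN
Serve below first (descending): [1]
Then reverse, serve above (ascending): [7, 8, 11]

Answer: 1, 7, 8, 11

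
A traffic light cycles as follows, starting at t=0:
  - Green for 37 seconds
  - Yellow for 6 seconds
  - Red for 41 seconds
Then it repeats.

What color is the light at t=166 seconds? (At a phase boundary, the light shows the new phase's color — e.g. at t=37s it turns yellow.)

Answer: red

Derivation:
Cycle length = 37 + 6 + 41 = 84s
t = 166, phase_t = 166 mod 84 = 82
82 >= 43 → RED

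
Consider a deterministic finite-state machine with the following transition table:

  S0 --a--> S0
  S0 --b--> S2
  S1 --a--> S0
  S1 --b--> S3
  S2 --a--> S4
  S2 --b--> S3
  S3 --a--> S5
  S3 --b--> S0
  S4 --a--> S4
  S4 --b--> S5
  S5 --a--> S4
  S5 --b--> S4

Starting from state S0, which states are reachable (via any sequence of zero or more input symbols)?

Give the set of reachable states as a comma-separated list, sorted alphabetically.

BFS from S0:
  visit S0: S0--a-->S0 (seen), S0--b-->S2 (new)
  visit S2: S2--a-->S4 (new), S2--b-->S3 (new)
  visit S4: S4--a-->S4 (seen), S4--b-->S5 (new)
  visit S3: S3--a-->S5 (seen), S3--b-->S0 (seen)
  visit S5: S5--a-->S4 (seen), S5--b-->S4 (seen)

Answer: S0, S2, S3, S4, S5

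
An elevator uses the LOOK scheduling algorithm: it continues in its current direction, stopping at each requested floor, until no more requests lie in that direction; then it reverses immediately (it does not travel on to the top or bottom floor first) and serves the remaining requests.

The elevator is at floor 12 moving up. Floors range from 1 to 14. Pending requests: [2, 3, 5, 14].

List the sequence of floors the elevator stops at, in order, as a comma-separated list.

Answer: 14, 5, 3, 2

Derivation:
Current: 12, moving UP
Serve above first (ascending): [14]
Then reverse, serve below (descending): [5, 3, 2]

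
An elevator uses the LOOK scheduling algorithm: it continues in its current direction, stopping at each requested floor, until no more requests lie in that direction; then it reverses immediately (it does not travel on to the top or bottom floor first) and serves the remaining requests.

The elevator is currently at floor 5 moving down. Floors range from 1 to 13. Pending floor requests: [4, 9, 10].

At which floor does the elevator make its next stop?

Current floor: 5, direction: down
Requests above: [9, 10]
Requests below: [4]
Moving down and requests lie below → nearest below is max([4]) = 4

Answer: 4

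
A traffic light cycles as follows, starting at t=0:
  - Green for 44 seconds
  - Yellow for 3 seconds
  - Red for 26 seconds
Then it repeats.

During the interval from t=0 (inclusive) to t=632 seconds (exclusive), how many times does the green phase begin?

Cycle = 44+3+26 = 73s
green phase starts at t = k*73 + 0 for k=0,1,2,...
Need k*73+0 < 632 → k < 8.658
k ∈ {0, ..., 8} → 9 starts

Answer: 9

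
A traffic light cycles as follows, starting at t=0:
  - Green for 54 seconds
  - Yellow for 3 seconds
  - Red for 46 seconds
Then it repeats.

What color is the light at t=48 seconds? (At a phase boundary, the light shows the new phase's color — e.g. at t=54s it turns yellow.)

Answer: green

Derivation:
Cycle length = 54 + 3 + 46 = 103s
t = 48, phase_t = 48 mod 103 = 48
48 < 54 (green end) → GREEN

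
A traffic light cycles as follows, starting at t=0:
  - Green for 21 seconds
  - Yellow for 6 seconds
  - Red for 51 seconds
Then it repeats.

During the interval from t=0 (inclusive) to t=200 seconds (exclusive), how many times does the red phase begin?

Answer: 3

Derivation:
Cycle = 21+6+51 = 78s
red phase starts at t = k*78 + 27 for k=0,1,2,...
Need k*78+27 < 200 → k < 2.218
k ∈ {0, ..., 2} → 3 starts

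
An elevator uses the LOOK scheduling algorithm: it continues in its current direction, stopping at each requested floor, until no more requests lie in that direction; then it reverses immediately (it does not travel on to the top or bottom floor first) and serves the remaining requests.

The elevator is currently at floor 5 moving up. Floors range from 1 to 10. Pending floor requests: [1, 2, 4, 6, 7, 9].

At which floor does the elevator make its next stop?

Current floor: 5, direction: up
Requests above: [6, 7, 9]
Requests below: [1, 2, 4]
Moving up and requests lie above → nearest above is min([6, 7, 9]) = 6

Answer: 6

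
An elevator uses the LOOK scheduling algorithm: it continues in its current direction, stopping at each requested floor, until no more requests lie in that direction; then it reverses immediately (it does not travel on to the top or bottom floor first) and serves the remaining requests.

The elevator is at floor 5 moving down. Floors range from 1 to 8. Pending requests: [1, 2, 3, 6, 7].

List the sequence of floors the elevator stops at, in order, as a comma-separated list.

Current: 5, moving DOWN
Serve below first (descending): [3, 2, 1]
Then reverse, serve above (ascending): [6, 7]

Answer: 3, 2, 1, 6, 7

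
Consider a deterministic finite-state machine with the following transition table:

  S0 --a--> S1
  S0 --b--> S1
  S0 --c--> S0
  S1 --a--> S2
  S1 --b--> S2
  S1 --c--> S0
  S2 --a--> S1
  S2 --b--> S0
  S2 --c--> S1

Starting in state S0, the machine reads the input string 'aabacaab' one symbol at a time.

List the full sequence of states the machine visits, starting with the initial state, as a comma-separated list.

Start: S0
  read 'a': S0 --a--> S1
  read 'a': S1 --a--> S2
  read 'b': S2 --b--> S0
  read 'a': S0 --a--> S1
  read 'c': S1 --c--> S0
  read 'a': S0 --a--> S1
  read 'a': S1 --a--> S2
  read 'b': S2 --b--> S0

Answer: S0, S1, S2, S0, S1, S0, S1, S2, S0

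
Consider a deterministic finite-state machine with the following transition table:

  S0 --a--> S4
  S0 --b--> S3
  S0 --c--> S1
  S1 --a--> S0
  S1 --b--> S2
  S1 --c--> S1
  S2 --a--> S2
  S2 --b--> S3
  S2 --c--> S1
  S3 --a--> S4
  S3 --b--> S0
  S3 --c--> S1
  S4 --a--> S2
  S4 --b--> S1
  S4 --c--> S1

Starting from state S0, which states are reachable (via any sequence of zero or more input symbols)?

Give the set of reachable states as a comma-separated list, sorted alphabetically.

BFS from S0:
  visit S0: S0--a-->S4 (new), S0--b-->S3 (new), S0--c-->S1 (new)
  visit S4: S4--a-->S2 (new), S4--b-->S1 (seen), S4--c-->S1 (seen)
  visit S3: S3--a-->S4 (seen), S3--b-->S0 (seen), S3--c-->S1 (seen)
  visit S1: S1--a-->S0 (seen), S1--b-->S2 (seen), S1--c-->S1 (seen)
  visit S2: S2--a-->S2 (seen), S2--b-->S3 (seen), S2--c-->S1 (seen)

Answer: S0, S1, S2, S3, S4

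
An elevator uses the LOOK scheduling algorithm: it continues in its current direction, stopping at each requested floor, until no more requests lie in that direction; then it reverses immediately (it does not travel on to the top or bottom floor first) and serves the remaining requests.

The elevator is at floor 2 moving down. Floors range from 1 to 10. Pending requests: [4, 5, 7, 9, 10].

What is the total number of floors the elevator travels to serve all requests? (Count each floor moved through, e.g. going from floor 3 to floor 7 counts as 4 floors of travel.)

Answer: 8

Derivation:
Start at floor 2 moving down, LOOK stop order: [4, 5, 7, 9, 10]
  2 → 4: |4-2| = 2, total = 2
  4 → 5: |5-4| = 1, total = 3
  5 → 7: |7-5| = 2, total = 5
  7 → 9: |9-7| = 2, total = 7
  9 → 10: |10-9| = 1, total = 8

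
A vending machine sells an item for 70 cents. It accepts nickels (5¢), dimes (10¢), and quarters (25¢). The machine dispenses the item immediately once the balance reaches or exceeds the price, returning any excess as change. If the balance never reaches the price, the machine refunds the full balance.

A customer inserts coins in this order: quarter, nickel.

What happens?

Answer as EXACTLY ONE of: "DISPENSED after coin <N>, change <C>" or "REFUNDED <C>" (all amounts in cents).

Answer: REFUNDED 30

Derivation:
Price: 70¢
Coin 1 (quarter, 25¢): balance = 25¢
Coin 2 (nickel, 5¢): balance = 30¢
All coins inserted, balance 30¢ < price 70¢ → REFUND 30¢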